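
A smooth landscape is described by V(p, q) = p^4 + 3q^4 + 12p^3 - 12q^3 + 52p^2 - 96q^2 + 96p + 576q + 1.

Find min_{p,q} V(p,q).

V(p,q) separates as A(p) + B(q) + 1, so its minimum is min A + min B + 1.
A'(p) = 4(p + 2)(p + 3)(p + 4) vanishes at p ∈ {-4, -3, -2}; B'(q) = 12(q - 4)(q - 3)(q + 4) vanishes at q ∈ {-4, 3, 4}.
Local minima of A (where A''>0): A(-4)=-64, A(-2)=-64. Local minima of B: B(-4)=-2304, B(4)=768.
So the global minimum of V is A(-4) + B(-4) + 1 = -64 − 2304 + 1 = -2367, attained at (-4, -4).

-2367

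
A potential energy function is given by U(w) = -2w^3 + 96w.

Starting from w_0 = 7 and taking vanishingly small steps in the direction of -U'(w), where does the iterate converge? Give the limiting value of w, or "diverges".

U'(w) = -6(w - 4)(w + 4), so U'(7) = -198.
Gradient descent moves in the -U' direction, i.e. w is increasing.
There is no critical point above w=7, and U' keeps the same sign, so the iterate runs off to +∞.

diverges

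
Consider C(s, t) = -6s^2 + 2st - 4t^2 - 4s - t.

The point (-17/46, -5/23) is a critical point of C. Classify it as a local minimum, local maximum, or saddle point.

local maximum

The Hessian of C is constant: H = [[-12, 2], [2, -8]].
det(H) = (-12)·(-8) − 2² = 92.
det(H) > 0 and tr(H) = -20 < 0, so H is negative definite and the point is a local maximum.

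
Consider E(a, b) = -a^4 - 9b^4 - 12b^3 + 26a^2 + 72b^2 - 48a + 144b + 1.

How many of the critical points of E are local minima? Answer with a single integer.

1

E separates as a function of a plus a function of b, so ∇E=0 decouples.
∂E/∂a = -4(a - 3)(a - 1)(a + 4) = 0 at a ∈ {-4, 1, 3}; ∂E/∂b = -36(b - 2)(b + 1)(b + 2) = 0 at b ∈ {-2, -1, 2}.
The Hessian is diagonal: diag(E_aa, E_bb). Second derivatives: E_aa(-4)=-140, E_aa(1)=40, E_aa(3)=-56; E_bb(-2)=-144, E_bb(-1)=108, E_bb(2)=-432.
Local minima occur where both diagonal entries positive: (1, -1). Count: 1.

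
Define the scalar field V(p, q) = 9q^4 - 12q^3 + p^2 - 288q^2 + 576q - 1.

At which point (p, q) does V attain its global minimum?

V(p,q) separates as A(p) + B(q) − 1, so its minimum is min A + min B − 1.
A'(p) = 2p vanishes at p ∈ {0}; B'(q) = 36(q - 4)(q - 1)(q + 4) vanishes at q ∈ {-4, 1, 4}.
Local minima of A (where A''>0): A(0)=0. Local minima of B: B(-4)=-3840, B(4)=-768.
So the global minimum of V is A(0) + B(-4) − 1 = 0 − 3840 − 1 = -3841, attained at (0, -4).

(0, -4)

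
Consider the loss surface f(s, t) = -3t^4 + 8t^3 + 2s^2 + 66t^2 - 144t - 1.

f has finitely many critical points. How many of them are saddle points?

f separates as a function of s plus a function of t, so ∇f=0 decouples.
∂f/∂s = 4s = 0 at s ∈ {0}; ∂f/∂t = -12(t - 4)(t - 1)(t + 3) = 0 at t ∈ {-3, 1, 4}.
The Hessian is diagonal: diag(f_ss, f_tt). Second derivatives: f_ss(0)=4; f_tt(-3)=-336, f_tt(1)=144, f_tt(4)=-252.
Saddle points occur where the two diagonal entries have opposite signs: (0, -3), (0, 4). Count: 2.

2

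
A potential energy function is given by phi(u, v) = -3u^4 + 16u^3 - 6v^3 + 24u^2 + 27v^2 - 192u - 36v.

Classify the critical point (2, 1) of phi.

The mixed partial ∂²phi/∂u∂v is 0, so the Hessian at any point is diag(phi_uu, phi_vv) = diag(12(-3u^2 + 8u + 4), 18(-2v + 3)).
At (2, 1): H = diag(96, 18).
Both eigenvalues are positive, so H is positive definite: a local minimum.

local minimum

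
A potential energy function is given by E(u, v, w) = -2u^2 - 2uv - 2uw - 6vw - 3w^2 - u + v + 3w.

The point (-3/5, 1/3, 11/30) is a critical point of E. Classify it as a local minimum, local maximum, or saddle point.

The Hessian is constant: H = [[-4, -2, -2], [-2, 0, -6], [-2, -6, -6]].
Leading principal minors: Δ₁ = -4, Δ₂ = -4, Δ₃ = 120.
The minors fit neither the all-positive nor the alternating-sign pattern, so H is indefinite: a saddle point.

saddle point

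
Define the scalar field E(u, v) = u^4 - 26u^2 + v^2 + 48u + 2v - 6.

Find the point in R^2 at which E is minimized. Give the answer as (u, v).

(-4, -1)

E(u,v) separates as P(u) + Q(v) − 6, so its minimum is min P + min Q − 6.
P'(u) = 4(u - 3)(u - 1)(u + 4) vanishes at u ∈ {-4, 1, 3}; Q'(v) = 2v + 2 vanishes at v ∈ {-1}.
Local minima of P (where P''>0): P(-4)=-352, P(3)=-9. Local minima of Q: Q(-1)=-1.
So the global minimum of E is P(-4) + Q(-1) − 6 = -352 − 1 − 6 = -359, attained at (-4, -1).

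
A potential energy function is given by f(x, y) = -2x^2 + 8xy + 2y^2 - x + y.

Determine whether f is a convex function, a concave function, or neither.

f is quadratic, so its Hessian is the constant matrix H = [[-4, 8], [8, 4]].
det(H) = -80, tr(H) = 0.
det(H) < 0, so H is indefinite: neither convex nor concave.

neither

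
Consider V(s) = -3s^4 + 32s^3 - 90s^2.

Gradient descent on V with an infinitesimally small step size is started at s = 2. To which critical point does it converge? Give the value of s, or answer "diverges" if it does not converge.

V'(s) = -12s(s - 5)(s - 3), so V'(2) = -72.
Gradient descent moves in the -V' direction, i.e. s is increasing.
The nearest critical point in that direction is s = 3, where V'' = 72 > 0 (a local minimum). The iterate converges there.

3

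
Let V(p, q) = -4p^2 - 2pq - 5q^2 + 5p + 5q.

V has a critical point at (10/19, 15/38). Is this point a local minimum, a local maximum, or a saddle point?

local maximum

The Hessian of V is constant: H = [[-8, -2], [-2, -10]].
det(H) = (-8)·(-10) − (-2)² = 76.
det(H) > 0 and tr(H) = -18 < 0, so H is negative definite and the point is a local maximum.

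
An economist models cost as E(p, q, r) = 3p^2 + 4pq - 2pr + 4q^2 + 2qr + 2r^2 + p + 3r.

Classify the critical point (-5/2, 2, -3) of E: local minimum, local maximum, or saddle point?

The Hessian is constant: H = [[6, 4, -2], [4, 8, 2], [-2, 2, 4]].
Leading principal minors: Δ₁ = 6, Δ₂ = 32, Δ₃ = 40.
All leading minors are positive, so H is positive definite: a local minimum.

local minimum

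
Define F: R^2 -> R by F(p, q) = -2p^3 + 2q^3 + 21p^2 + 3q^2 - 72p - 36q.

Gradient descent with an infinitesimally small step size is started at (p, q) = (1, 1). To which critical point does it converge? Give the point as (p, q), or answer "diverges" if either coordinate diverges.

(3, 2)

F is separable, so gradient descent decouples: p follows -∂F/∂p, q follows -∂F/∂q.
∂F/∂p = -6(p - 4)(p - 3); at p=1 this is -36, so p increases.
∂F/∂q = 6(q - 2)(q + 3); at q=1 this is -24, so q increases.
p converges to its nearest critical value 3 (a local min of the p-part); q converges to 2. The iterate converges to (3, 2).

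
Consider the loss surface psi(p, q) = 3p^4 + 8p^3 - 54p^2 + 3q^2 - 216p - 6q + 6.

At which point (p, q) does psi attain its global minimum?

(3, 1)

psi(p,q) separates as A(p) + B(q) + 6, so its minimum is min A + min B + 6.
A'(p) = 12(p - 3)(p + 2)(p + 3) vanishes at p ∈ {-3, -2, 3}; B'(q) = 6q - 6 vanishes at q ∈ {1}.
Local minima of A (where A''>0): A(-3)=189, A(3)=-675. Local minima of B: B(1)=-3.
So the global minimum of psi is A(3) + B(1) + 6 = -675 − 3 + 6 = -672, attained at (3, 1).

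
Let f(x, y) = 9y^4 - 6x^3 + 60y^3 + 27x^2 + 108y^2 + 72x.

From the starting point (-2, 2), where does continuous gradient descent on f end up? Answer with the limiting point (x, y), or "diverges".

f is separable, so gradient descent decouples: x follows -∂f/∂x, y follows -∂f/∂y.
∂f/∂x = -18(x - 4)(x + 1); at x=-2 this is -108, so x increases.
∂f/∂y = 36y(y + 2)(y + 3); at y=2 this is 1440, so y decreases.
x converges to its nearest critical value -1 (a local min of the x-part); y converges to 0. The iterate converges to (-1, 0).

(-1, 0)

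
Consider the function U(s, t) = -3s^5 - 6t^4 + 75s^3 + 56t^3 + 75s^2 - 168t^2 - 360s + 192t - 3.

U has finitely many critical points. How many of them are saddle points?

6

U separates as a function of s plus a function of t, so ∇U=0 decouples.
∂U/∂s = -15(s - 4)(s - 1)(s + 2)(s + 3) = 0 at s ∈ {-3, -2, 1, 4}; ∂U/∂t = -24(t - 4)(t - 2)(t - 1) = 0 at t ∈ {1, 2, 4}.
The Hessian is diagonal: diag(U_ss, U_tt). Second derivatives: U_ss(-3)=420, U_ss(-2)=-270, U_ss(1)=540, U_ss(4)=-1890; U_tt(1)=-72, U_tt(2)=48, U_tt(4)=-144.
Saddle points occur where the two diagonal entries have opposite signs: (-3, 1), (-3, 4), (-2, 2), (1, 1), (1, 4), (4, 2). Count: 6.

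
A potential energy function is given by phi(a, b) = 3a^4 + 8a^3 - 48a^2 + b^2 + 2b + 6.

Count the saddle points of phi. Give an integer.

phi separates as a function of a plus a function of b, so ∇phi=0 decouples.
∂phi/∂a = 12a(a - 2)(a + 4) = 0 at a ∈ {-4, 0, 2}; ∂phi/∂b = 2(b + 1) = 0 at b ∈ {-1}.
The Hessian is diagonal: diag(phi_aa, phi_bb). Second derivatives: phi_aa(-4)=288, phi_aa(0)=-96, phi_aa(2)=144; phi_bb(-1)=2.
Saddle points occur where the two diagonal entries have opposite signs: (0, -1). Count: 1.

1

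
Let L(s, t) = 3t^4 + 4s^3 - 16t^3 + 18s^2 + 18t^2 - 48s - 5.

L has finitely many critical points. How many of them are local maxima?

1

L separates as a function of s plus a function of t, so ∇L=0 decouples.
∂L/∂s = 12(s - 1)(s + 4) = 0 at s ∈ {-4, 1}; ∂L/∂t = 12t(t - 3)(t - 1) = 0 at t ∈ {0, 1, 3}.
The Hessian is diagonal: diag(L_ss, L_tt). Second derivatives: L_ss(-4)=-60, L_ss(1)=60; L_tt(0)=36, L_tt(1)=-24, L_tt(3)=72.
Local maxima occur where both diagonal entries negative: (-4, 1). Count: 1.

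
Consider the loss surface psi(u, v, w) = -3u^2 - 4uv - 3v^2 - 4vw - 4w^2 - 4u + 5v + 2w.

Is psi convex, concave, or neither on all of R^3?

psi is quadratic, so its Hessian is the constant matrix H = [[-6, -4, 0], [-4, -6, -4], [0, -4, -8]].
Leading principal minors: -6, 20, -64.
Signs alternate −, +, − ⇒ H ≺ 0 ⇒ concave.

concave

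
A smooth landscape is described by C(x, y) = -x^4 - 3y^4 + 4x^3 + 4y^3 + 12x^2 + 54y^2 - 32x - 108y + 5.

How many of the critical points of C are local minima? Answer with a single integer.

1

C separates as a function of x plus a function of y, so ∇C=0 decouples.
∂C/∂x = -4(x - 4)(x - 1)(x + 2) = 0 at x ∈ {-2, 1, 4}; ∂C/∂y = -12(y - 3)(y - 1)(y + 3) = 0 at y ∈ {-3, 1, 3}.
The Hessian is diagonal: diag(C_xx, C_yy). Second derivatives: C_xx(-2)=-72, C_xx(1)=36, C_xx(4)=-72; C_yy(-3)=-288, C_yy(1)=96, C_yy(3)=-144.
Local minima occur where both diagonal entries positive: (1, 1). Count: 1.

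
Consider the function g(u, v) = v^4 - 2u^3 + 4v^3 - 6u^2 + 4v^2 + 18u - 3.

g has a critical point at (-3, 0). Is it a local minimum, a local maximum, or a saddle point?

local minimum

The mixed partial ∂²g/∂u∂v is 0, so the Hessian at any point is diag(g_uu, g_vv) = diag(-12(u + 1), 4(3v^2 + 6v + 2)).
At (-3, 0): H = diag(24, 8).
Both eigenvalues are positive, so H is positive definite: a local minimum.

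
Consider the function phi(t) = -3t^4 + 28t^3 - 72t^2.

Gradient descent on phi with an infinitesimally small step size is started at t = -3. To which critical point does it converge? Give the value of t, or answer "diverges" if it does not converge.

diverges

phi'(t) = -12t(t - 4)(t - 3), so phi'(-3) = 1512.
Gradient descent moves in the -phi' direction, i.e. t is decreasing.
There is no critical point below t=-3, and phi' keeps the same sign, so the iterate runs off to −∞.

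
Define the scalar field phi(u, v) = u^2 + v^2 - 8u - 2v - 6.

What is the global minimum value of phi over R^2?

phi(u,v) separates as P(u) + Q(v) − 6, so its minimum is min P + min Q − 6.
P'(u) = 2u - 8 vanishes at u ∈ {4}; Q'(v) = 2v - 2 vanishes at v ∈ {1}.
Local minima of P (where P''>0): P(4)=-16. Local minima of Q: Q(1)=-1.
So the global minimum of phi is P(4) + Q(1) − 6 = -16 − 1 − 6 = -23, attained at (4, 1).

-23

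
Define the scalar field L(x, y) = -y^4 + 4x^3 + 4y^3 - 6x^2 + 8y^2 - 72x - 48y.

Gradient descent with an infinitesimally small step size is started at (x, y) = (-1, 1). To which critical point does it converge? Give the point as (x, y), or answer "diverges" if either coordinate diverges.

L is separable, so gradient descent decouples: x follows -∂L/∂x, y follows -∂L/∂y.
∂L/∂x = 12(x - 3)(x + 2); at x=-1 this is -48, so x increases.
∂L/∂y = -4(y - 3)(y - 2)(y + 2); at y=1 this is -24, so y increases.
x converges to its nearest critical value 3 (a local min of the x-part); y converges to 2. The iterate converges to (3, 2).

(3, 2)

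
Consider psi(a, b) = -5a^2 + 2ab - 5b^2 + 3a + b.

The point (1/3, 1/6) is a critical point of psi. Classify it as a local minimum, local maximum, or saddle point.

The Hessian of psi is constant: H = [[-10, 2], [2, -10]].
det(H) = (-10)·(-10) − 2² = 96.
det(H) > 0 and tr(H) = -20 < 0, so H is negative definite and the point is a local maximum.

local maximum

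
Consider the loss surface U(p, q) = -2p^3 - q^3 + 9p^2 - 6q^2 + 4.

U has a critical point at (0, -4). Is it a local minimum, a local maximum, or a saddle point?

The mixed partial ∂²U/∂p∂q is 0, so the Hessian at any point is diag(U_pp, U_qq) = diag(6(-2p + 3), -6(q + 2)).
At (0, -4): H = diag(18, 12).
Both eigenvalues are positive, so H is positive definite: a local minimum.

local minimum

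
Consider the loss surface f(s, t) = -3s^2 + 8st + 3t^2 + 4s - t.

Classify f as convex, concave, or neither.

neither

f is quadratic, so its Hessian is the constant matrix H = [[-6, 8], [8, 6]].
det(H) = -100, tr(H) = 0.
det(H) < 0, so H is indefinite: neither convex nor concave.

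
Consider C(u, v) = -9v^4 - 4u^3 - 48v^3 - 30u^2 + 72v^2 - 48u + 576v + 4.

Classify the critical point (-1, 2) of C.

local maximum

The mixed partial ∂²C/∂u∂v is 0, so the Hessian at any point is diag(C_uu, C_vv) = diag(-12(2u + 5), 36(-3v^2 - 8v + 4)).
At (-1, 2): H = diag(-36, -864).
Both eigenvalues are negative, so H is negative definite: a local maximum.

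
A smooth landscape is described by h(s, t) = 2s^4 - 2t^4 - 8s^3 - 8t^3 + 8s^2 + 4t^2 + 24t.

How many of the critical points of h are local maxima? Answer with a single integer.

2

h separates as a function of s plus a function of t, so ∇h=0 decouples.
∂h/∂s = 8s(s - 2)(s - 1) = 0 at s ∈ {0, 1, 2}; ∂h/∂t = -8(t - 1)(t + 1)(t + 3) = 0 at t ∈ {-3, -1, 1}.
The Hessian is diagonal: diag(h_ss, h_tt). Second derivatives: h_ss(0)=16, h_ss(1)=-8, h_ss(2)=16; h_tt(-3)=-64, h_tt(-1)=32, h_tt(1)=-64.
Local maxima occur where both diagonal entries negative: (1, -3), (1, 1). Count: 2.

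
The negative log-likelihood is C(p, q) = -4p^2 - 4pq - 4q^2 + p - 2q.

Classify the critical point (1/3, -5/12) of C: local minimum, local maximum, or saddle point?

The Hessian of C is constant: H = [[-8, -4], [-4, -8]].
det(H) = (-8)·(-8) − (-4)² = 48.
det(H) > 0 and tr(H) = -16 < 0, so H is negative definite and the point is a local maximum.

local maximum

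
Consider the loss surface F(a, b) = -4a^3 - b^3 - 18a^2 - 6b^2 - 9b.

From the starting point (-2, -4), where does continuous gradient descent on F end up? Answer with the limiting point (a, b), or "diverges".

F is separable, so gradient descent decouples: a follows -∂F/∂a, b follows -∂F/∂b.
∂F/∂a = -12a(a + 3); at a=-2 this is 24, so a decreases.
∂F/∂b = -3(b + 1)(b + 3); at b=-4 this is -9, so b increases.
a converges to its nearest critical value -3 (a local min of the a-part); b converges to -3. The iterate converges to (-3, -3).

(-3, -3)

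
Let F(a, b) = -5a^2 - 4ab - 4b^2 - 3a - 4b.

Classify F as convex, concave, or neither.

concave

F is quadratic, so its Hessian is the constant matrix H = [[-10, -4], [-4, -8]].
det(H) = 64, tr(H) = -18.
det(H) > 0 and tr(H) < 0, so H is negative definite everywhere: concave.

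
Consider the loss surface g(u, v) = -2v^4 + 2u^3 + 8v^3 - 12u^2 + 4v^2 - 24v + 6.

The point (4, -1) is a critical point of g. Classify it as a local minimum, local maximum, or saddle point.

saddle point

The mixed partial ∂²g/∂u∂v is 0, so the Hessian at any point is diag(g_uu, g_vv) = diag(12(u - 2), 8(-3v^2 + 6v + 1)).
At (4, -1): H = diag(24, -64).
The eigenvalues have opposite signs, so H is indefinite: a saddle point.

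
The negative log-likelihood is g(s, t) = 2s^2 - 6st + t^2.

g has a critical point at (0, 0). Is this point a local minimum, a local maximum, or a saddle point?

saddle point

The Hessian of g is constant: H = [[4, -6], [-6, 2]].
det(H) = 4·2 − (-6)² = -28.
Since det(H) < 0, H is indefinite and the critical point is a saddle point.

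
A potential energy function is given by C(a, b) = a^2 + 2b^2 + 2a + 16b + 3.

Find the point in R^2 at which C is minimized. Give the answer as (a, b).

(-1, -4)

C(a,b) separates as P(a) + Q(b) + 3, so its minimum is min P + min Q + 3.
P'(a) = 2a + 2 vanishes at a ∈ {-1}; Q'(b) = 4b + 16 vanishes at b ∈ {-4}.
Local minima of P (where P''>0): P(-1)=-1. Local minima of Q: Q(-4)=-32.
So the global minimum of C is P(-1) + Q(-4) + 3 = -1 − 32 + 3 = -30, attained at (-1, -4).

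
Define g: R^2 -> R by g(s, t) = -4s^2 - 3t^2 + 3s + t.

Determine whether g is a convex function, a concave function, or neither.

concave

g is quadratic, so its Hessian is the constant matrix H = [[-8, 0], [0, -6]].
det(H) = 48, tr(H) = -14.
det(H) > 0 and tr(H) < 0, so H is negative definite everywhere: concave.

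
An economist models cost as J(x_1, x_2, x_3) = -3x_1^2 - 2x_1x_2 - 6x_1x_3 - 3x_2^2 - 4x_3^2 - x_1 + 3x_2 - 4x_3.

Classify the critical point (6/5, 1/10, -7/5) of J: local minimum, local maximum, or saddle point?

local maximum

The Hessian is constant: H = [[-6, -2, -6], [-2, -6, 0], [-6, 0, -8]].
Leading principal minors: Δ₁ = -6, Δ₂ = 32, Δ₃ = -40.
The minors alternate sign starting negative (−, +, −), so H is negative definite: a local maximum.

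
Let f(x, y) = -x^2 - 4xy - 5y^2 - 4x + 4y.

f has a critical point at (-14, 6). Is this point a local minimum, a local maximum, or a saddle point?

local maximum

The Hessian of f is constant: H = [[-2, -4], [-4, -10]].
det(H) = (-2)·(-10) − (-4)² = 4.
det(H) > 0 and tr(H) = -12 < 0, so H is negative definite and the point is a local maximum.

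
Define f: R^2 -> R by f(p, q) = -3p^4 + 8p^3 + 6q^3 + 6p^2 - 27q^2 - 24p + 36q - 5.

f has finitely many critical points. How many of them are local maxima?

2

f separates as a function of p plus a function of q, so ∇f=0 decouples.
∂f/∂p = -12(p - 2)(p - 1)(p + 1) = 0 at p ∈ {-1, 1, 2}; ∂f/∂q = 18(q - 2)(q - 1) = 0 at q ∈ {1, 2}.
The Hessian is diagonal: diag(f_pp, f_qq). Second derivatives: f_pp(-1)=-72, f_pp(1)=24, f_pp(2)=-36; f_qq(1)=-18, f_qq(2)=18.
Local maxima occur where both diagonal entries negative: (-1, 1), (2, 1). Count: 2.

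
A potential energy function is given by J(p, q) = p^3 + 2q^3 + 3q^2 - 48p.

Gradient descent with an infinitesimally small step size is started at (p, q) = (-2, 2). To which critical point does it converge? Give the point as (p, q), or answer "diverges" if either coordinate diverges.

(4, 0)

J is separable, so gradient descent decouples: p follows -∂J/∂p, q follows -∂J/∂q.
∂J/∂p = 3(p - 4)(p + 4); at p=-2 this is -36, so p increases.
∂J/∂q = 6q(q + 1); at q=2 this is 36, so q decreases.
p converges to its nearest critical value 4 (a local min of the p-part); q converges to 0. The iterate converges to (4, 0).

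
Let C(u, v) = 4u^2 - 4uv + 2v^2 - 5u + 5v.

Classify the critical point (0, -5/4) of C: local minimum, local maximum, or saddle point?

The Hessian of C is constant: H = [[8, -4], [-4, 4]].
det(H) = 8·4 − (-4)² = 16.
det(H) > 0 and tr(H) = 12 > 0, so H is positive definite and the point is a local minimum.

local minimum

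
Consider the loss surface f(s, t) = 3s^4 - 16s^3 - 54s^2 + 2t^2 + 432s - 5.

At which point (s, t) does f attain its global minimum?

f(s,t) separates as P(s) + Q(t) − 5, so its minimum is min P + min Q − 5.
P'(s) = 12(s - 4)(s - 3)(s + 3) vanishes at s ∈ {-3, 3, 4}; Q'(t) = 4t vanishes at t ∈ {0}.
Local minima of P (where P''>0): P(-3)=-1107, P(4)=608. Local minima of Q: Q(0)=0.
So the global minimum of f is P(-3) + Q(0) − 5 = -1107 + 0 − 5 = -1112, attained at (-3, 0).

(-3, 0)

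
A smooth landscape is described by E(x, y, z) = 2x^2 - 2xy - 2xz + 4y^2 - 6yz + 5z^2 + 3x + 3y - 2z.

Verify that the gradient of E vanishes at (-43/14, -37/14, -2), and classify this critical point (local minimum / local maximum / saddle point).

local minimum

∇E = (4x - 2y - 2z + 3, -2x + 8y - 6z + 3, -2x - 6y + 10z - 2); substituting (-43/14, -37/14, -2) gives ∇E = (0, 0, 0), so (-43/14, -37/14, -2) is indeed a critical point.
The Hessian is constant: H = [[4, -2, -2], [-2, 8, -6], [-2, -6, 10]].
Leading principal minors: Δ₁ = 4, Δ₂ = 28, Δ₃ = 56.
All leading minors are positive, so H is positive definite: a local minimum.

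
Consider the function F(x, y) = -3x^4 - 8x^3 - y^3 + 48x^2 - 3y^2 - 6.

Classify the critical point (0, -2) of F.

local minimum

The mixed partial ∂²F/∂x∂y is 0, so the Hessian at any point is diag(F_xx, F_yy) = diag(12(-3x^2 - 4x + 8), -6(y + 1)).
At (0, -2): H = diag(96, 6).
Both eigenvalues are positive, so H is positive definite: a local minimum.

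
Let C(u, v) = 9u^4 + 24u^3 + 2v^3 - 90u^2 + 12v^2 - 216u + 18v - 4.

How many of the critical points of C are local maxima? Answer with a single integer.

C separates as a function of u plus a function of v, so ∇C=0 decouples.
∂C/∂u = 36(u - 2)(u + 1)(u + 3) = 0 at u ∈ {-3, -1, 2}; ∂C/∂v = 6(v + 1)(v + 3) = 0 at v ∈ {-3, -1}.
The Hessian is diagonal: diag(C_uu, C_vv). Second derivatives: C_uu(-3)=360, C_uu(-1)=-216, C_uu(2)=540; C_vv(-3)=-12, C_vv(-1)=12.
Local maxima occur where both diagonal entries negative: (-1, -3). Count: 1.

1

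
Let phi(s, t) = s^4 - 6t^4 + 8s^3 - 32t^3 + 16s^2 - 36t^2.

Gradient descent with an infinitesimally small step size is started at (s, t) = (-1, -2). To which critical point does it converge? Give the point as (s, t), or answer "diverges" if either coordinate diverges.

(0, -1)

phi is separable, so gradient descent decouples: s follows -∂phi/∂s, t follows -∂phi/∂t.
∂phi/∂s = 4s(s + 2)(s + 4); at s=-1 this is -12, so s increases.
∂phi/∂t = -24t(t + 1)(t + 3); at t=-2 this is -48, so t increases.
s converges to its nearest critical value 0 (a local min of the s-part); t converges to -1. The iterate converges to (0, -1).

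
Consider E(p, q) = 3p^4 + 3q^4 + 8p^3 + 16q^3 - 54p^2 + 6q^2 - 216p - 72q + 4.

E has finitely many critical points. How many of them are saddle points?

4

E separates as a function of p plus a function of q, so ∇E=0 decouples.
∂E/∂p = 12(p - 3)(p + 2)(p + 3) = 0 at p ∈ {-3, -2, 3}; ∂E/∂q = 12(q - 1)(q + 2)(q + 3) = 0 at q ∈ {-3, -2, 1}.
The Hessian is diagonal: diag(E_pp, E_qq). Second derivatives: E_pp(-3)=72, E_pp(-2)=-60, E_pp(3)=360; E_qq(-3)=48, E_qq(-2)=-36, E_qq(1)=144.
Saddle points occur where the two diagonal entries have opposite signs: (-3, -2), (-2, -3), (-2, 1), (3, -2). Count: 4.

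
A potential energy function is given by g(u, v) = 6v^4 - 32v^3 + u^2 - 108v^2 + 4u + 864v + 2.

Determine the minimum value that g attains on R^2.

g(u,v) separates as P(u) + Q(v) + 2, so its minimum is min P + min Q + 2.
P'(u) = 2u + 4 vanishes at u ∈ {-2}; Q'(v) = 24(v - 4)(v - 3)(v + 3) vanishes at v ∈ {-3, 3, 4}.
Local minima of P (where P''>0): P(-2)=-4. Local minima of Q: Q(-3)=-2214, Q(4)=1216.
So the global minimum of g is P(-2) + Q(-3) + 2 = -4 − 2214 + 2 = -2216, attained at (-2, -3).

-2216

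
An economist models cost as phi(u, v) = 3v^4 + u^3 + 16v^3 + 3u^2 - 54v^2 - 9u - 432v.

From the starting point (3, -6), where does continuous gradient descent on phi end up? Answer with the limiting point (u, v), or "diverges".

phi is separable, so gradient descent decouples: u follows -∂phi/∂u, v follows -∂phi/∂v.
∂phi/∂u = 3(u - 1)(u + 3); at u=3 this is 36, so u decreases.
∂phi/∂v = 12(v - 3)(v + 3)(v + 4); at v=-6 this is -648, so v increases.
u converges to its nearest critical value 1 (a local min of the u-part); v converges to -4. The iterate converges to (1, -4).

(1, -4)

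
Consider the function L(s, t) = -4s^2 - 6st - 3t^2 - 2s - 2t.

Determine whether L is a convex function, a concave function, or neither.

L is quadratic, so its Hessian is the constant matrix H = [[-8, -6], [-6, -6]].
det(H) = 12, tr(H) = -14.
det(H) > 0 and tr(H) < 0, so H is negative definite everywhere: concave.

concave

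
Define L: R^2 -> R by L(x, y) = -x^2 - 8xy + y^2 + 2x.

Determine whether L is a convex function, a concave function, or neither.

neither

L is quadratic, so its Hessian is the constant matrix H = [[-2, -8], [-8, 2]].
det(H) = -68, tr(H) = 0.
det(H) < 0, so H is indefinite: neither convex nor concave.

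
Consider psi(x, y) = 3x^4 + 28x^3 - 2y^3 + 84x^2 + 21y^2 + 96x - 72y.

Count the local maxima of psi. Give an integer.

psi separates as a function of x plus a function of y, so ∇psi=0 decouples.
∂psi/∂x = 12(x + 1)(x + 2)(x + 4) = 0 at x ∈ {-4, -2, -1}; ∂psi/∂y = -6(y - 4)(y - 3) = 0 at y ∈ {3, 4}.
The Hessian is diagonal: diag(psi_xx, psi_yy). Second derivatives: psi_xx(-4)=72, psi_xx(-2)=-24, psi_xx(-1)=36; psi_yy(3)=6, psi_yy(4)=-6.
Local maxima occur where both diagonal entries negative: (-2, 4). Count: 1.

1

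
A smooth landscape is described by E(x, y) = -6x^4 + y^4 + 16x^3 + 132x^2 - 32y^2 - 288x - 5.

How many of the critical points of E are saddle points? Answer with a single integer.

5

E separates as a function of x plus a function of y, so ∇E=0 decouples.
∂E/∂x = -24(x - 4)(x - 1)(x + 3) = 0 at x ∈ {-3, 1, 4}; ∂E/∂y = 4y(y - 4)(y + 4) = 0 at y ∈ {-4, 0, 4}.
The Hessian is diagonal: diag(E_xx, E_yy). Second derivatives: E_xx(-3)=-672, E_xx(1)=288, E_xx(4)=-504; E_yy(-4)=128, E_yy(0)=-64, E_yy(4)=128.
Saddle points occur where the two diagonal entries have opposite signs: (-3, -4), (-3, 4), (1, 0), (4, -4), (4, 4). Count: 5.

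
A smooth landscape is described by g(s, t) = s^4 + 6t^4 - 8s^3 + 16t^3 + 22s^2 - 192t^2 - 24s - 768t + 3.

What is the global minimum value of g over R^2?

g(s,t) separates as P(s) + Q(t) + 3, so its minimum is min P + min Q + 3.
P'(s) = 4(s - 3)(s - 2)(s - 1) vanishes at s ∈ {1, 2, 3}; Q'(t) = 24(t - 4)(t + 2)(t + 4) vanishes at t ∈ {-4, -2, 4}.
Local minima of P (where P''>0): P(1)=-9, P(3)=-9. Local minima of Q: Q(-4)=512, Q(4)=-3584.
So the global minimum of g is P(1) + Q(4) + 3 = -9 − 3584 + 3 = -3590, attained at (1, 4).

-3590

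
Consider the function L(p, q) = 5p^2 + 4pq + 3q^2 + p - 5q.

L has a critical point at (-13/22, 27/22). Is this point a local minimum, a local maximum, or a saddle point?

The Hessian of L is constant: H = [[10, 4], [4, 6]].
det(H) = 10·6 − 4² = 44.
det(H) > 0 and tr(H) = 16 > 0, so H is positive definite and the point is a local minimum.

local minimum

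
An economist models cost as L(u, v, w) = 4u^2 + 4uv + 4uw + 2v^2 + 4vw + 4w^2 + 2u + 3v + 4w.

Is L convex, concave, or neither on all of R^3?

L is quadratic, so its Hessian is the constant matrix H = [[8, 4, 4], [4, 4, 4], [4, 4, 8]].
Leading principal minors: 8, 16, 64.
All positive ⇒ H ≻ 0 ⇒ convex.

convex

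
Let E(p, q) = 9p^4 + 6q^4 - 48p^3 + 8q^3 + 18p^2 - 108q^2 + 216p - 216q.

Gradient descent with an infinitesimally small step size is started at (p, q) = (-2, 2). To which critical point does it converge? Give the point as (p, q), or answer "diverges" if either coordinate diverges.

E is separable, so gradient descent decouples: p follows -∂E/∂p, q follows -∂E/∂q.
∂E/∂p = 36(p - 3)(p - 2)(p + 1); at p=-2 this is -720, so p increases.
∂E/∂q = 24(q - 3)(q + 1)(q + 3); at q=2 this is -360, so q increases.
p converges to its nearest critical value -1 (a local min of the p-part); q converges to 3. The iterate converges to (-1, 3).

(-1, 3)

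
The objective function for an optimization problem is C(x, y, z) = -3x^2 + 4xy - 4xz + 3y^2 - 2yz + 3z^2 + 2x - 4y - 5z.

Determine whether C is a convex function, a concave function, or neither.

neither

C is quadratic, so its Hessian is the constant matrix H = [[-6, 4, -4], [4, 6, -2], [-4, -2, 6]].
Leading principal minors: -6, -52, -320.
Neither pattern holds ⇒ H is indefinite ⇒ neither convex nor concave.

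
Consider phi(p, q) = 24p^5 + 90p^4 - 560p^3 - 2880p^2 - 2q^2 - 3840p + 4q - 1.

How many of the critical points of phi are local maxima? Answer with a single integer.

2

phi separates as a function of p plus a function of q, so ∇phi=0 decouples.
∂phi/∂p = 120(p - 4)(p + 1)(p + 2)(p + 4) = 0 at p ∈ {-4, -2, -1, 4}; ∂phi/∂q = -4(q - 1) = 0 at q ∈ {1}.
The Hessian is diagonal: diag(phi_pp, phi_qq). Second derivatives: phi_pp(-4)=-5760, phi_pp(-2)=1440, phi_pp(-1)=-1800, phi_pp(4)=28800; phi_qq(1)=-4.
Local maxima occur where both diagonal entries negative: (-4, 1), (-1, 1). Count: 2.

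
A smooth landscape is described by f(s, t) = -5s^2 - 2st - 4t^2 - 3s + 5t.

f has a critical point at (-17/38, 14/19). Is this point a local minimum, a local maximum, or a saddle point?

local maximum

The Hessian of f is constant: H = [[-10, -2], [-2, -8]].
det(H) = (-10)·(-8) − (-2)² = 76.
det(H) > 0 and tr(H) = -18 < 0, so H is negative definite and the point is a local maximum.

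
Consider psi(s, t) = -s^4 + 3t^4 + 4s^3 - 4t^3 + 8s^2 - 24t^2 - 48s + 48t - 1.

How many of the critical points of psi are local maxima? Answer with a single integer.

2

psi separates as a function of s plus a function of t, so ∇psi=0 decouples.
∂psi/∂s = -4(s - 3)(s - 2)(s + 2) = 0 at s ∈ {-2, 2, 3}; ∂psi/∂t = 12(t - 2)(t - 1)(t + 2) = 0 at t ∈ {-2, 1, 2}.
The Hessian is diagonal: diag(psi_ss, psi_tt). Second derivatives: psi_ss(-2)=-80, psi_ss(2)=16, psi_ss(3)=-20; psi_tt(-2)=144, psi_tt(1)=-36, psi_tt(2)=48.
Local maxima occur where both diagonal entries negative: (-2, 1), (3, 1). Count: 2.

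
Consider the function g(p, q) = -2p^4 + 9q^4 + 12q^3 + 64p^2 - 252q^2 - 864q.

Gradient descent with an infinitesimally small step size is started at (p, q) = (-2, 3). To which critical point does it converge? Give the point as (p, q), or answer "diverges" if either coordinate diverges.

(0, 4)

g is separable, so gradient descent decouples: p follows -∂g/∂p, q follows -∂g/∂q.
∂g/∂p = -8p(p - 4)(p + 4); at p=-2 this is -192, so p increases.
∂g/∂q = 36(q - 4)(q + 2)(q + 3); at q=3 this is -1080, so q increases.
p converges to its nearest critical value 0 (a local min of the p-part); q converges to 4. The iterate converges to (0, 4).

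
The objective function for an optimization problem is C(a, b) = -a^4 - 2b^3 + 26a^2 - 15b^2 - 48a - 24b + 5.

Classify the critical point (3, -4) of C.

The mixed partial ∂²C/∂a∂b is 0, so the Hessian at any point is diag(C_aa, C_bb) = diag(4(-3a^2 + 13), -6(2b + 5)).
At (3, -4): H = diag(-56, 18).
The eigenvalues have opposite signs, so H is indefinite: a saddle point.

saddle point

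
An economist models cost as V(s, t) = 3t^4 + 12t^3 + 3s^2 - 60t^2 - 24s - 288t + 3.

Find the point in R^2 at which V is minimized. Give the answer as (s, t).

(4, 3)

V(s,t) separates as P(s) + Q(t) + 3, so its minimum is min P + min Q + 3.
P'(s) = 6s - 24 vanishes at s ∈ {4}; Q'(t) = 12(t - 3)(t + 2)(t + 4) vanishes at t ∈ {-4, -2, 3}.
Local minima of P (where P''>0): P(4)=-48. Local minima of Q: Q(-4)=192, Q(3)=-837.
So the global minimum of V is P(4) + Q(3) + 3 = -48 − 837 + 3 = -882, attained at (4, 3).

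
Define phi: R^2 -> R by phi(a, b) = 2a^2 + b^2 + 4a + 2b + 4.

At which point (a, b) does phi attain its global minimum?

(-1, -1)

phi(a,b) separates as P(a) + Q(b) + 4, so its minimum is min P + min Q + 4.
P'(a) = 4a + 4 vanishes at a ∈ {-1}; Q'(b) = 2b + 2 vanishes at b ∈ {-1}.
Local minima of P (where P''>0): P(-1)=-2. Local minima of Q: Q(-1)=-1.
So the global minimum of phi is P(-1) + Q(-1) + 4 = -2 − 1 + 4 = 1, attained at (-1, -1).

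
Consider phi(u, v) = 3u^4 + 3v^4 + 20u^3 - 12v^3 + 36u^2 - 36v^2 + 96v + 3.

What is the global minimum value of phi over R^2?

phi(u,v) separates as P(u) + Q(v) + 3, so its minimum is min P + min Q + 3.
P'(u) = 12u(u + 2)(u + 3) vanishes at u ∈ {-3, -2, 0}; Q'(v) = 12(v - 4)(v - 1)(v + 2) vanishes at v ∈ {-2, 1, 4}.
Local minima of P (where P''>0): P(-3)=27, P(0)=0. Local minima of Q: Q(-2)=-192, Q(4)=-192.
So the global minimum of phi is P(0) + Q(-2) + 3 = 0 − 192 + 3 = -189, attained at (0, -2).

-189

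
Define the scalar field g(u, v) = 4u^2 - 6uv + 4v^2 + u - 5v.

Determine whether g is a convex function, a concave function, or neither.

convex

g is quadratic, so its Hessian is the constant matrix H = [[8, -6], [-6, 8]].
det(H) = 28, tr(H) = 16.
det(H) > 0 and tr(H) > 0, so H is positive definite everywhere: convex.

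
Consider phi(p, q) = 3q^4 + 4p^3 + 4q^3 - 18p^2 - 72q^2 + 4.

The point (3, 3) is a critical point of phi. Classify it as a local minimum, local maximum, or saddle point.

The mixed partial ∂²phi/∂p∂q is 0, so the Hessian at any point is diag(phi_pp, phi_qq) = diag(12(2p - 3), 12(3q^2 + 2q - 12)).
At (3, 3): H = diag(36, 252).
Both eigenvalues are positive, so H is positive definite: a local minimum.

local minimum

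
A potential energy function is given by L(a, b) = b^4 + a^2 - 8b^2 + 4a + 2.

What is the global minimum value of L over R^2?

L(a,b) separates as P(a) + Q(b) + 2, so its minimum is min P + min Q + 2.
P'(a) = 2a + 4 vanishes at a ∈ {-2}; Q'(b) = 4b(b - 2)(b + 2) vanishes at b ∈ {-2, 0, 2}.
Local minima of P (where P''>0): P(-2)=-4. Local minima of Q: Q(-2)=-16, Q(2)=-16.
So the global minimum of L is P(-2) + Q(-2) + 2 = -4 − 16 + 2 = -18, attained at (-2, -2).

-18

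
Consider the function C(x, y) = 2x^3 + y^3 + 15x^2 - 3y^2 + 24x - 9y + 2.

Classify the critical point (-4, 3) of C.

The mixed partial ∂²C/∂x∂y is 0, so the Hessian at any point is diag(C_xx, C_yy) = diag(6(2x + 5), 6(y - 1)).
At (-4, 3): H = diag(-18, 12).
The eigenvalues have opposite signs, so H is indefinite: a saddle point.

saddle point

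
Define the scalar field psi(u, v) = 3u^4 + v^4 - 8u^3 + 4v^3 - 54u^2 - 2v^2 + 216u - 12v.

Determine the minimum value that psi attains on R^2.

-684

psi(u,v) separates as P(u) + Q(v), so its minimum is min P + min Q.
P'(u) = 12(u - 3)(u - 2)(u + 3) vanishes at u ∈ {-3, 2, 3}; Q'(v) = 4(v - 1)(v + 1)(v + 3) vanishes at v ∈ {-3, -1, 1}.
Local minima of P (where P''>0): P(-3)=-675, P(3)=189. Local minima of Q: Q(-3)=-9, Q(1)=-9.
So the global minimum of psi is P(-3) + Q(-3) = -675 − 9 = -684, attained at (-3, -3).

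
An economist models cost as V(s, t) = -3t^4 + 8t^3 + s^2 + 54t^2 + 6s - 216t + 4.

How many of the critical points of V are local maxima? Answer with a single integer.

0

V separates as a function of s plus a function of t, so ∇V=0 decouples.
∂V/∂s = 2(s + 3) = 0 at s ∈ {-3}; ∂V/∂t = -12(t - 3)(t - 2)(t + 3) = 0 at t ∈ {-3, 2, 3}.
The Hessian is diagonal: diag(V_ss, V_tt). Second derivatives: V_ss(-3)=2; V_tt(-3)=-360, V_tt(2)=60, V_tt(3)=-72.
Local maxima occur where both diagonal entries negative: none. Count: 0.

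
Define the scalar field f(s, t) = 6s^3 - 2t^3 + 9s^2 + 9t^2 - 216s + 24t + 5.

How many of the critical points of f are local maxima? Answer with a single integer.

f separates as a function of s plus a function of t, so ∇f=0 decouples.
∂f/∂s = 18(s - 3)(s + 4) = 0 at s ∈ {-4, 3}; ∂f/∂t = -6(t - 4)(t + 1) = 0 at t ∈ {-1, 4}.
The Hessian is diagonal: diag(f_ss, f_tt). Second derivatives: f_ss(-4)=-126, f_ss(3)=126; f_tt(-1)=30, f_tt(4)=-30.
Local maxima occur where both diagonal entries negative: (-4, 4). Count: 1.

1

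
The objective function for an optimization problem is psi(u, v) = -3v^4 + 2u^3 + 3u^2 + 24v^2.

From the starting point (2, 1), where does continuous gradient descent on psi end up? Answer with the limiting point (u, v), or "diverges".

(0, 0)

psi is separable, so gradient descent decouples: u follows -∂psi/∂u, v follows -∂psi/∂v.
∂psi/∂u = 6u(u + 1); at u=2 this is 36, so u decreases.
∂psi/∂v = -12v(v - 2)(v + 2); at v=1 this is 36, so v decreases.
u converges to its nearest critical value 0 (a local min of the u-part); v converges to 0. The iterate converges to (0, 0).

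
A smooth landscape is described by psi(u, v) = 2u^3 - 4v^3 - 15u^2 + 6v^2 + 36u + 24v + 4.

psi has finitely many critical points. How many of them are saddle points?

psi separates as a function of u plus a function of v, so ∇psi=0 decouples.
∂psi/∂u = 6(u - 3)(u - 2) = 0 at u ∈ {2, 3}; ∂psi/∂v = -12(v - 2)(v + 1) = 0 at v ∈ {-1, 2}.
The Hessian is diagonal: diag(psi_uu, psi_vv). Second derivatives: psi_uu(2)=-6, psi_uu(3)=6; psi_vv(-1)=36, psi_vv(2)=-36.
Saddle points occur where the two diagonal entries have opposite signs: (2, -1), (3, 2). Count: 2.

2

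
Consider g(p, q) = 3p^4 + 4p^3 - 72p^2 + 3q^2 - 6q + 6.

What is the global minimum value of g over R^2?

g(p,q) separates as A(p) + B(q) + 6, so its minimum is min A + min B + 6.
A'(p) = 12p(p - 3)(p + 4) vanishes at p ∈ {-4, 0, 3}; B'(q) = 6q - 6 vanishes at q ∈ {1}.
Local minima of A (where A''>0): A(-4)=-640, A(3)=-297. Local minima of B: B(1)=-3.
So the global minimum of g is A(-4) + B(1) + 6 = -640 − 3 + 6 = -637, attained at (-4, 1).

-637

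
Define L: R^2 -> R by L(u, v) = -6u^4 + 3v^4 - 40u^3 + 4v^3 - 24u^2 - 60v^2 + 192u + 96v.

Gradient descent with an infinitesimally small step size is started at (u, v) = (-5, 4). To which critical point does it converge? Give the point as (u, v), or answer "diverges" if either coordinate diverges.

diverges

L is separable, so gradient descent decouples: u follows -∂L/∂u, v follows -∂L/∂v.
∂L/∂u = -24(u - 1)(u + 2)(u + 4); at u=-5 this is 432, so u decreases.
∂L/∂v = 12(v - 2)(v - 1)(v + 4); at v=4 this is 576, so v decreases.
The u-coordinate has no critical point in that direction and runs off to infinity.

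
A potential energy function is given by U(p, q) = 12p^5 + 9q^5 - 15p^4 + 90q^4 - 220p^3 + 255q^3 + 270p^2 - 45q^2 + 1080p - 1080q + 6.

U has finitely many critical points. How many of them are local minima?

4

U separates as a function of p plus a function of q, so ∇U=0 decouples.
∂U/∂p = 60(p - 3)(p - 2)(p + 1)(p + 3) = 0 at p ∈ {-3, -1, 2, 3}; ∂U/∂q = 45(q - 1)(q + 2)(q + 3)(q + 4) = 0 at q ∈ {-4, -3, -2, 1}.
The Hessian is diagonal: diag(U_pp, U_qq). Second derivatives: U_pp(-3)=-3600, U_pp(-1)=1440, U_pp(2)=-900, U_pp(3)=1440; U_qq(-4)=-450, U_qq(-3)=180, U_qq(-2)=-270, U_qq(1)=2700.
Local minima occur where both diagonal entries positive: (-1, -3), (-1, 1), (3, -3), (3, 1). Count: 4.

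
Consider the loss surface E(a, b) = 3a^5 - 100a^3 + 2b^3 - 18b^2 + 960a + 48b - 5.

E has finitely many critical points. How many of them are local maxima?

2

E separates as a function of a plus a function of b, so ∇E=0 decouples.
∂E/∂a = 15(a - 4)(a - 2)(a + 2)(a + 4) = 0 at a ∈ {-4, -2, 2, 4}; ∂E/∂b = 6(b - 4)(b - 2) = 0 at b ∈ {2, 4}.
The Hessian is diagonal: diag(E_aa, E_bb). Second derivatives: E_aa(-4)=-1440, E_aa(-2)=720, E_aa(2)=-720, E_aa(4)=1440; E_bb(2)=-12, E_bb(4)=12.
Local maxima occur where both diagonal entries negative: (-4, 2), (2, 2). Count: 2.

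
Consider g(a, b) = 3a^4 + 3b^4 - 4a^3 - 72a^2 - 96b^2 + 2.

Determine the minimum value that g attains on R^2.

-1406

g(a,b) separates as P(a) + Q(b) + 2, so its minimum is min P + min Q + 2.
P'(a) = 12a(a - 4)(a + 3) vanishes at a ∈ {-3, 0, 4}; Q'(b) = 12b(b - 4)(b + 4) vanishes at b ∈ {-4, 0, 4}.
Local minima of P (where P''>0): P(-3)=-297, P(4)=-640. Local minima of Q: Q(-4)=-768, Q(4)=-768.
So the global minimum of g is P(4) + Q(-4) + 2 = -640 − 768 + 2 = -1406, attained at (4, -4).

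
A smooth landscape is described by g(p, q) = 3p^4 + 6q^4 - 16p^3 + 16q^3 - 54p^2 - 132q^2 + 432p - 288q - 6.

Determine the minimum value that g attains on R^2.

-2247

g(p,q) separates as A(p) + B(q) − 6, so its minimum is min A + min B − 6.
A'(p) = 12(p - 4)(p - 3)(p + 3) vanishes at p ∈ {-3, 3, 4}; B'(q) = 24(q - 3)(q + 1)(q + 4) vanishes at q ∈ {-4, -1, 3}.
Local minima of A (where A''>0): A(-3)=-1107, A(4)=608. Local minima of B: B(-4)=-448, B(3)=-1134.
So the global minimum of g is A(-3) + B(3) − 6 = -1107 − 1134 − 6 = -2247, attained at (-3, 3).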